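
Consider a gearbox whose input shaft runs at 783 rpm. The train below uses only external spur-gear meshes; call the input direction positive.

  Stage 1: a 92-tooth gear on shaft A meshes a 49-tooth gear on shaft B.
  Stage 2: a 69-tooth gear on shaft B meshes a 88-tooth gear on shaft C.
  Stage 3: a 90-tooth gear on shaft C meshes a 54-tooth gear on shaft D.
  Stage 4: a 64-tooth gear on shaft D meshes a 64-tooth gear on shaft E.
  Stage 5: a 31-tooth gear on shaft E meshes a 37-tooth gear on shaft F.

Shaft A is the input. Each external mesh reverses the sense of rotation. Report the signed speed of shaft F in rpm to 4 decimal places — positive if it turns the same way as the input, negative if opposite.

-1609.6396 rpm (opposite to input, |ω| = 1609.6396 rpm)

Stage 1 [92T→49T]: ω = 783.0000×92/49 = 1470.1224 rpm, dir flips to −; running = −1470.1224
Stage 2 [69T→88T]: ω = 1470.1224×69/88 = 1152.7096 rpm, dir flips to +; running = +1152.7096
Stage 3 [90T→54T]: ω = 1152.7096×90/54 = 1921.1827 rpm, dir flips to −; running = −1921.1827
Stage 4 [64T→64T]: ω = 1921.1827×64/64 = 1921.1827 rpm, dir flips to +; running = +1921.1827
Stage 5 [31T→37T]: ω = 1921.1827×31/37 = 1609.6396 rpm, dir flips to −; running = −1609.6396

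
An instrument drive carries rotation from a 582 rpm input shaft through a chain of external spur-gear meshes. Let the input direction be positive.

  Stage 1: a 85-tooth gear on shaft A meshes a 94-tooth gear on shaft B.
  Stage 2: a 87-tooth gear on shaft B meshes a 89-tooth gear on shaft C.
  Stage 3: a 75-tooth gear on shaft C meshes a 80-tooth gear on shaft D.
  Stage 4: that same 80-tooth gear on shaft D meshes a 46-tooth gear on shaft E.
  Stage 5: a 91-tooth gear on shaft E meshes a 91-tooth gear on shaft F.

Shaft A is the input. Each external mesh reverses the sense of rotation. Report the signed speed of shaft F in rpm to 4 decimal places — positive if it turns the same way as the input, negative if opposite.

Stage 1 [85T→94T]: ω = 582.0000×85/94 = 526.2766 rpm, dir flips to −; running = −526.2766
Stage 2 [87T→89T]: ω = 526.2766×87/89 = 514.4502 rpm, dir flips to +; running = +514.4502
Stage 3 [75T→80T]: ω = 514.4502×75/80 = 482.2970 rpm, dir flips to −; running = −482.2970
Stage 4 [80T→46T]: ω = 482.2970×80/46 = 838.7774 rpm, dir flips to +; running = +838.7774
Stage 5 [91T→91T]: ω = 838.7774×91/91 = 838.7774 rpm, dir flips to −; running = −838.7774

-838.7774 rpm (opposite to input, |ω| = 838.7774 rpm)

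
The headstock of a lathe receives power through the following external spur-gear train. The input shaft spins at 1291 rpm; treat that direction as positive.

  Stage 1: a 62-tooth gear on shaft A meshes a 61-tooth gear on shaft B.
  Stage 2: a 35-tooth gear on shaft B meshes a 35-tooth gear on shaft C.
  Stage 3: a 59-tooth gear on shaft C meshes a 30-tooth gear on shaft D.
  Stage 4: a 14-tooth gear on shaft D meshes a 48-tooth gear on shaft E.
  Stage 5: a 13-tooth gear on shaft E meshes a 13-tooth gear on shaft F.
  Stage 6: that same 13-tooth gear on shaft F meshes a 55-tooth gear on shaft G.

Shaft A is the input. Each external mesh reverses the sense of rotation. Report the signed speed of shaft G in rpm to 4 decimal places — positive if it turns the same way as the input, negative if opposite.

Stage 1 [62T→61T]: ω = 1291.0000×62/61 = 1312.1639 rpm, dir flips to −; running = −1312.1639
Stage 2 [35T→35T]: ω = 1312.1639×35/35 = 1312.1639 rpm, dir flips to +; running = +1312.1639
Stage 3 [59T→30T]: ω = 1312.1639×59/30 = 2580.5891 rpm, dir flips to −; running = −2580.5891
Stage 4 [14T→48T]: ω = 2580.5891×14/48 = 752.6718 rpm, dir flips to +; running = +752.6718
Stage 5 [13T→13T]: ω = 752.6718×13/13 = 752.6718 rpm, dir flips to −; running = −752.6718
Stage 6 [13T→55T]: ω = 752.6718×13/55 = 177.9042 rpm, dir flips to +; running = +177.9042

+177.9042 rpm (same as input, |ω| = 177.9042 rpm)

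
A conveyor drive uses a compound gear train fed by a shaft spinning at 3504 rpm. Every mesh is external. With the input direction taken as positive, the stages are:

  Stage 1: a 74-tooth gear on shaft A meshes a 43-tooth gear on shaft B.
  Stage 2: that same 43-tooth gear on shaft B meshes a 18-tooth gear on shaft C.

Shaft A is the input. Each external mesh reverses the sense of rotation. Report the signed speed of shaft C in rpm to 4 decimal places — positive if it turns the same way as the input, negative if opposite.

Stage 1 [74T→43T]: ω = 3504.0000×74/43 = 6030.1395 rpm, dir flips to −; running = −6030.1395
Stage 2 [43T→18T]: ω = 6030.1395×43/18 = 14405.3333 rpm, dir flips to +; running = +14405.3333

+14405.3333 rpm (same as input, |ω| = 14405.3333 rpm)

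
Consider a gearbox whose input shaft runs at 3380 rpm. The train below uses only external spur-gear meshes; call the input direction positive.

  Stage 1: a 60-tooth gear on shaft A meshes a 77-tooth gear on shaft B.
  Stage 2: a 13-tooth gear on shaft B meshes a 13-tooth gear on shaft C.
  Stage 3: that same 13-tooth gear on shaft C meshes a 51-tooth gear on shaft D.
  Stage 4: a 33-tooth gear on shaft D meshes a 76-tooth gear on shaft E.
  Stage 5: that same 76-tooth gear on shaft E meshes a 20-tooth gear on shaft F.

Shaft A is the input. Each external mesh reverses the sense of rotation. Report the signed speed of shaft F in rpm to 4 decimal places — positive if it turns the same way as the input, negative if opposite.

-1107.7311 rpm (opposite to input, |ω| = 1107.7311 rpm)

Stage 1 [60T→77T]: ω = 3380.0000×60/77 = 2633.7662 rpm, dir flips to −; running = −2633.7662
Stage 2 [13T→13T]: ω = 2633.7662×13/13 = 2633.7662 rpm, dir flips to +; running = +2633.7662
Stage 3 [13T→51T]: ω = 2633.7662×13/51 = 671.3522 rpm, dir flips to −; running = −671.3522
Stage 4 [33T→76T]: ω = 671.3522×33/76 = 291.5082 rpm, dir flips to +; running = +291.5082
Stage 5 [76T→20T]: ω = 291.5082×76/20 = 1107.7311 rpm, dir flips to −; running = −1107.7311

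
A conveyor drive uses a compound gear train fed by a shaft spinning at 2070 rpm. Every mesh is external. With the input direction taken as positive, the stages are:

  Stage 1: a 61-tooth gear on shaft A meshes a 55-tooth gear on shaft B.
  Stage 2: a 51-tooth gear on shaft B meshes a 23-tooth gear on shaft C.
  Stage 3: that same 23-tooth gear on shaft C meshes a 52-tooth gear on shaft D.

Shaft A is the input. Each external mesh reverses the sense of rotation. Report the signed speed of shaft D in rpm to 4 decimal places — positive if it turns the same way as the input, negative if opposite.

Stage 1 [61T→55T]: ω = 2070.0000×61/55 = 2295.8182 rpm, dir flips to −; running = −2295.8182
Stage 2 [51T→23T]: ω = 2295.8182×51/23 = 5090.7273 rpm, dir flips to +; running = +5090.7273
Stage 3 [23T→52T]: ω = 5090.7273×23/52 = 2251.6678 rpm, dir flips to −; running = −2251.6678

-2251.6678 rpm (opposite to input, |ω| = 2251.6678 rpm)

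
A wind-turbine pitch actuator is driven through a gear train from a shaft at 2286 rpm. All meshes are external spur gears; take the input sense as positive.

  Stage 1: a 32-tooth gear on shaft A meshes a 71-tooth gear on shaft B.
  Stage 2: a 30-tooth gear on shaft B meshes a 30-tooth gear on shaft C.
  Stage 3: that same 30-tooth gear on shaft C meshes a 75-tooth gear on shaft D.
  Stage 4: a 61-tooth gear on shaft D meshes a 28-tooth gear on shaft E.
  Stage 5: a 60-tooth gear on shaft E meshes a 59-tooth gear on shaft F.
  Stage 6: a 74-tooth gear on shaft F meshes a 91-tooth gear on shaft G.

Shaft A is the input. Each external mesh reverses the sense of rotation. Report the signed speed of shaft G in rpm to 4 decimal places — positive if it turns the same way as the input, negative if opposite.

Stage 1 [32T→71T]: ω = 2286.0000×32/71 = 1030.3099 rpm, dir flips to −; running = −1030.3099
Stage 2 [30T→30T]: ω = 1030.3099×30/30 = 1030.3099 rpm, dir flips to +; running = +1030.3099
Stage 3 [30T→75T]: ω = 1030.3099×30/75 = 412.1239 rpm, dir flips to −; running = −412.1239
Stage 4 [61T→28T]: ω = 412.1239×61/28 = 897.8414 rpm, dir flips to +; running = +897.8414
Stage 5 [60T→59T]: ω = 897.8414×60/59 = 913.0591 rpm, dir flips to −; running = −913.0591
Stage 6 [74T→91T]: ω = 913.0591×74/91 = 742.4876 rpm, dir flips to +; running = +742.4876

+742.4876 rpm (same as input, |ω| = 742.4876 rpm)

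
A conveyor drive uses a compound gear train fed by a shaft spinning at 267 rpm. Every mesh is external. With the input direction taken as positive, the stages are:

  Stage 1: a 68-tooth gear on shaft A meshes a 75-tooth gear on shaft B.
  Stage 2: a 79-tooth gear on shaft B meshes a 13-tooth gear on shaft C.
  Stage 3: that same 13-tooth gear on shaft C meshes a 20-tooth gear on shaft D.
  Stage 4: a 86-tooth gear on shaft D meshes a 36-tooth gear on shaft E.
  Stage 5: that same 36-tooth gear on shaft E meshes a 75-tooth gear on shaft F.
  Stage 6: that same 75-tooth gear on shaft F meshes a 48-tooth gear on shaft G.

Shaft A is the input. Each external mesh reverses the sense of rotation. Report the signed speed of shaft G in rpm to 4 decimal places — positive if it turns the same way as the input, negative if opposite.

Stage 1 [68T→75T]: ω = 267.0000×68/75 = 242.0800 rpm, dir flips to −; running = −242.0800
Stage 2 [79T→13T]: ω = 242.0800×79/13 = 1471.1015 rpm, dir flips to +; running = +1471.1015
Stage 3 [13T→20T]: ω = 1471.1015×13/20 = 956.2160 rpm, dir flips to −; running = −956.2160
Stage 4 [86T→36T]: ω = 956.2160×86/36 = 2284.2938 rpm, dir flips to +; running = +2284.2938
Stage 5 [36T→75T]: ω = 2284.2938×36/75 = 1096.4610 rpm, dir flips to −; running = −1096.4610
Stage 6 [75T→48T]: ω = 1096.4610×75/48 = 1713.2203 rpm, dir flips to +; running = +1713.2203

+1713.2203 rpm (same as input, |ω| = 1713.2203 rpm)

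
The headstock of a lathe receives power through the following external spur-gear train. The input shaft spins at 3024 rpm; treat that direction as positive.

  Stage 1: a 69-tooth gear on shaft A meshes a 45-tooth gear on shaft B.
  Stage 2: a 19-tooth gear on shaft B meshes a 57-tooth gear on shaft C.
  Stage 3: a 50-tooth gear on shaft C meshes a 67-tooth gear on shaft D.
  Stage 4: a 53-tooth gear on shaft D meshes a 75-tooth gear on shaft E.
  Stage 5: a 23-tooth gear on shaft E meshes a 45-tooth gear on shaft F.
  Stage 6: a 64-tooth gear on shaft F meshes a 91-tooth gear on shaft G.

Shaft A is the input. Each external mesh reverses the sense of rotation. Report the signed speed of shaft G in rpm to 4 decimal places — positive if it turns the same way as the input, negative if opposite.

Stage 1 [69T→45T]: ω = 3024.0000×69/45 = 4636.8000 rpm, dir flips to −; running = −4636.8000
Stage 2 [19T→57T]: ω = 4636.8000×19/57 = 1545.6000 rpm, dir flips to +; running = +1545.6000
Stage 3 [50T→67T]: ω = 1545.6000×50/67 = 1153.4328 rpm, dir flips to −; running = −1153.4328
Stage 4 [53T→75T]: ω = 1153.4328×53/75 = 815.0925 rpm, dir flips to +; running = +815.0925
Stage 5 [23T→45T]: ω = 815.0925×23/45 = 416.6029 rpm, dir flips to −; running = −416.6029
Stage 6 [64T→91T]: ω = 416.6029×64/91 = 292.9954 rpm, dir flips to +; running = +292.9954

+292.9954 rpm (same as input, |ω| = 292.9954 rpm)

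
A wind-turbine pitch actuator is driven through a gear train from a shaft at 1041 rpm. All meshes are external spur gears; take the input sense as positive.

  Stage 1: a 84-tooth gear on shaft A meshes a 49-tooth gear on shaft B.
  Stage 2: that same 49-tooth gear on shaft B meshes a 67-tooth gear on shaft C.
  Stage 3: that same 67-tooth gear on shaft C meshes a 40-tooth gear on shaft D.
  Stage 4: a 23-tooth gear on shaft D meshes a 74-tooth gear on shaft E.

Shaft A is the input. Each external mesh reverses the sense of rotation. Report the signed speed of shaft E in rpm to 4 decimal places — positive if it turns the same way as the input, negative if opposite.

Stage 1 [84T→49T]: ω = 1041.0000×84/49 = 1784.5714 rpm, dir flips to −; running = −1784.5714
Stage 2 [49T→67T]: ω = 1784.5714×49/67 = 1305.1343 rpm, dir flips to +; running = +1305.1343
Stage 3 [67T→40T]: ω = 1305.1343×67/40 = 2186.1000 rpm, dir flips to −; running = −2186.1000
Stage 4 [23T→74T]: ω = 2186.1000×23/74 = 679.4635 rpm, dir flips to +; running = +679.4635

+679.4635 rpm (same as input, |ω| = 679.4635 rpm)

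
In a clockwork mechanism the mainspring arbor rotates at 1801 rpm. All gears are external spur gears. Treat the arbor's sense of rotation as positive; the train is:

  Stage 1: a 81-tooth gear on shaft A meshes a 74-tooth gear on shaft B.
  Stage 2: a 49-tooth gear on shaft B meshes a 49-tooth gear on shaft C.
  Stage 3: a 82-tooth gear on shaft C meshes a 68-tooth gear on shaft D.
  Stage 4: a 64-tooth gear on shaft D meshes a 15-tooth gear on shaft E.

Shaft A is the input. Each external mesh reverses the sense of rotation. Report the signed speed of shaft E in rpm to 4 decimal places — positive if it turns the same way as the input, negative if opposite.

+10142.8655 rpm (same as input, |ω| = 10142.8655 rpm)

Stage 1 [81T→74T]: ω = 1801.0000×81/74 = 1971.3649 rpm, dir flips to −; running = −1971.3649
Stage 2 [49T→49T]: ω = 1971.3649×49/49 = 1971.3649 rpm, dir flips to +; running = +1971.3649
Stage 3 [82T→68T]: ω = 1971.3649×82/68 = 2377.2341 rpm, dir flips to −; running = −2377.2341
Stage 4 [64T→15T]: ω = 2377.2341×64/15 = 10142.8655 rpm, dir flips to +; running = +10142.8655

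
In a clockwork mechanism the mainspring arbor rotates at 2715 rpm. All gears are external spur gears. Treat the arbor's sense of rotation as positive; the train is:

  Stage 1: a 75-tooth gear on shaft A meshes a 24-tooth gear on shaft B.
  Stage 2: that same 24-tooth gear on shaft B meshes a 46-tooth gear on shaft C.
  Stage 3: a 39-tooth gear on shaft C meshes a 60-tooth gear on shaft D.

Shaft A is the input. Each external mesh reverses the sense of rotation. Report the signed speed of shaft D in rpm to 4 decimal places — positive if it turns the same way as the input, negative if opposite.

-2877.3098 rpm (opposite to input, |ω| = 2877.3098 rpm)

Stage 1 [75T→24T]: ω = 2715.0000×75/24 = 8484.3750 rpm, dir flips to −; running = −8484.3750
Stage 2 [24T→46T]: ω = 8484.3750×24/46 = 4426.6304 rpm, dir flips to +; running = +4426.6304
Stage 3 [39T→60T]: ω = 4426.6304×39/60 = 2877.3098 rpm, dir flips to −; running = −2877.3098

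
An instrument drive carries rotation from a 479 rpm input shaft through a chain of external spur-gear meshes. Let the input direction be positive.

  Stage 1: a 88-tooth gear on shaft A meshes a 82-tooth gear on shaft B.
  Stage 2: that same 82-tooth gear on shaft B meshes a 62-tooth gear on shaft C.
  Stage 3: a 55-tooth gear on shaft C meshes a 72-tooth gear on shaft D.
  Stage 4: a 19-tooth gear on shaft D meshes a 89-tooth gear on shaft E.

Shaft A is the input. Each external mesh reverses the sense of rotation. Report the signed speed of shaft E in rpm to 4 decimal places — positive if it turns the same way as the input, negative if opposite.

Stage 1 [88T→82T]: ω = 479.0000×88/82 = 514.0488 rpm, dir flips to −; running = −514.0488
Stage 2 [82T→62T]: ω = 514.0488×82/62 = 679.8710 rpm, dir flips to +; running = +679.8710
Stage 3 [55T→72T]: ω = 679.8710×55/72 = 519.3459 rpm, dir flips to −; running = −519.3459
Stage 4 [19T→89T]: ω = 519.3459×19/89 = 110.8716 rpm, dir flips to +; running = +110.8716

+110.8716 rpm (same as input, |ω| = 110.8716 rpm)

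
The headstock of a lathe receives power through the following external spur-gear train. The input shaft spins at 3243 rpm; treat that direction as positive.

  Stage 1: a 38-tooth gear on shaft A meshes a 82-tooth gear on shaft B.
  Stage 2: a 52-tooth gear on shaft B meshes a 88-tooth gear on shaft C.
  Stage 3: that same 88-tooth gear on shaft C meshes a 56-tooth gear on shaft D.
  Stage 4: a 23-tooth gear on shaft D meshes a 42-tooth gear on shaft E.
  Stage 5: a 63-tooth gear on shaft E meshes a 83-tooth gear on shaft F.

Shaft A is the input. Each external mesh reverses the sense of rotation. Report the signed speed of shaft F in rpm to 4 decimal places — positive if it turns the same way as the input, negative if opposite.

-580.0601 rpm (opposite to input, |ω| = 580.0601 rpm)

Stage 1 [38T→82T]: ω = 3243.0000×38/82 = 1502.8537 rpm, dir flips to −; running = −1502.8537
Stage 2 [52T→88T]: ω = 1502.8537×52/88 = 888.0499 rpm, dir flips to +; running = +888.0499
Stage 3 [88T→56T]: ω = 888.0499×88/56 = 1395.5070 rpm, dir flips to −; running = −1395.5070
Stage 4 [23T→42T]: ω = 1395.5070×23/42 = 764.2062 rpm, dir flips to +; running = +764.2062
Stage 5 [63T→83T]: ω = 764.2062×63/83 = 580.0601 rpm, dir flips to −; running = −580.0601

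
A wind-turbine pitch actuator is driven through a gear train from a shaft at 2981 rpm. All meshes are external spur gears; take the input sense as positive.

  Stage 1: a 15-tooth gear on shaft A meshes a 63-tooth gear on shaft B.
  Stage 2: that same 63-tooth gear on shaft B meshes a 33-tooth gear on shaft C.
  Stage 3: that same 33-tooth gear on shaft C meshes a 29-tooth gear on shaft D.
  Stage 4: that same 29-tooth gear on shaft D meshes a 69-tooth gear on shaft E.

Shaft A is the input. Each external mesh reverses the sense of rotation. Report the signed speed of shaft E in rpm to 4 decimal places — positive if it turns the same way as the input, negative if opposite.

Stage 1 [15T→63T]: ω = 2981.0000×15/63 = 709.7619 rpm, dir flips to −; running = −709.7619
Stage 2 [63T→33T]: ω = 709.7619×63/33 = 1355.0000 rpm, dir flips to +; running = +1355.0000
Stage 3 [33T→29T]: ω = 1355.0000×33/29 = 1541.8966 rpm, dir flips to −; running = −1541.8966
Stage 4 [29T→69T]: ω = 1541.8966×29/69 = 648.0435 rpm, dir flips to +; running = +648.0435

+648.0435 rpm (same as input, |ω| = 648.0435 rpm)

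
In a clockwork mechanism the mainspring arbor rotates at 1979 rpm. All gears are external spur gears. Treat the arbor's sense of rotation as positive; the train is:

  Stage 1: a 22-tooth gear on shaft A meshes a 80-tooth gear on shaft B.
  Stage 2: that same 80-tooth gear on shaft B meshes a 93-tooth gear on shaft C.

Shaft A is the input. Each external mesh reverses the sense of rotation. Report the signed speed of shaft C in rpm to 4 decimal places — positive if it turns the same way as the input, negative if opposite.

+468.1505 rpm (same as input, |ω| = 468.1505 rpm)

Stage 1 [22T→80T]: ω = 1979.0000×22/80 = 544.2250 rpm, dir flips to −; running = −544.2250
Stage 2 [80T→93T]: ω = 544.2250×80/93 = 468.1505 rpm, dir flips to +; running = +468.1505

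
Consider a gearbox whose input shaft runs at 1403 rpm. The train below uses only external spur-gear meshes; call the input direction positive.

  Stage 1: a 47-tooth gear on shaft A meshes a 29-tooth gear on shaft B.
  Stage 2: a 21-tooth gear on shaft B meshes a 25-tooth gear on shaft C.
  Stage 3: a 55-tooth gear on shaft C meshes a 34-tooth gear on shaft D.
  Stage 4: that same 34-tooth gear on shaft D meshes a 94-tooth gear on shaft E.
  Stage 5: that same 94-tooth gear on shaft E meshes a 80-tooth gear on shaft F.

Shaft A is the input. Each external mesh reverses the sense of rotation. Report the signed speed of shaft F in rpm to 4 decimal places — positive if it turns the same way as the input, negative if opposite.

-1313.1354 rpm (opposite to input, |ω| = 1313.1354 rpm)

Stage 1 [47T→29T]: ω = 1403.0000×47/29 = 2273.8276 rpm, dir flips to −; running = −2273.8276
Stage 2 [21T→25T]: ω = 2273.8276×21/25 = 1910.0152 rpm, dir flips to +; running = +1910.0152
Stage 3 [55T→34T]: ω = 1910.0152×55/34 = 3089.7304 rpm, dir flips to −; running = −3089.7304
Stage 4 [34T→94T]: ω = 3089.7304×34/94 = 1117.5621 rpm, dir flips to +; running = +1117.5621
Stage 5 [94T→80T]: ω = 1117.5621×94/80 = 1313.1354 rpm, dir flips to −; running = −1313.1354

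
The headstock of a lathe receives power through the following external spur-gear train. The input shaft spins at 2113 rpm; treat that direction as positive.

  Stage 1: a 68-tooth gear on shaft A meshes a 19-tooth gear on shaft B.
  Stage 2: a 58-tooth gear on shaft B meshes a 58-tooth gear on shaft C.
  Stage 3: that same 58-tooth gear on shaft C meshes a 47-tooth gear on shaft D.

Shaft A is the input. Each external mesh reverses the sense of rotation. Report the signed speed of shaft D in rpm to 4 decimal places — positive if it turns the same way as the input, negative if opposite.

Stage 1 [68T→19T]: ω = 2113.0000×68/19 = 7562.3158 rpm, dir flips to −; running = −7562.3158
Stage 2 [58T→58T]: ω = 7562.3158×58/58 = 7562.3158 rpm, dir flips to +; running = +7562.3158
Stage 3 [58T→47T]: ω = 7562.3158×58/47 = 9332.2195 rpm, dir flips to −; running = −9332.2195

-9332.2195 rpm (opposite to input, |ω| = 9332.2195 rpm)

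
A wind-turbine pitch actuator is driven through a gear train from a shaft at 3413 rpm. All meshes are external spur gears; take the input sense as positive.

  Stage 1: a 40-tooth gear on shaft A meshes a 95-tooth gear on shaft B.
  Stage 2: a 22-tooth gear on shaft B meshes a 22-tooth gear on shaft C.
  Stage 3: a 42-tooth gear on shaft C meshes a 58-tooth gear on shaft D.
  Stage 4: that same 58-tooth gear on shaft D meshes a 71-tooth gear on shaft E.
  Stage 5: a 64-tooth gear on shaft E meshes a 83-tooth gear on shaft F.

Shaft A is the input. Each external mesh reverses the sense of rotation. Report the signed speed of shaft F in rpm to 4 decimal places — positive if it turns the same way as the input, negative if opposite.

Stage 1 [40T→95T]: ω = 3413.0000×40/95 = 1437.0526 rpm, dir flips to −; running = −1437.0526
Stage 2 [22T→22T]: ω = 1437.0526×22/22 = 1437.0526 rpm, dir flips to +; running = +1437.0526
Stage 3 [42T→58T]: ω = 1437.0526×42/58 = 1040.6243 rpm, dir flips to −; running = −1040.6243
Stage 4 [58T→71T]: ω = 1040.6243×58/71 = 850.0875 rpm, dir flips to +; running = +850.0875
Stage 5 [64T→83T]: ω = 850.0875×64/83 = 655.4891 rpm, dir flips to −; running = −655.4891

-655.4891 rpm (opposite to input, |ω| = 655.4891 rpm)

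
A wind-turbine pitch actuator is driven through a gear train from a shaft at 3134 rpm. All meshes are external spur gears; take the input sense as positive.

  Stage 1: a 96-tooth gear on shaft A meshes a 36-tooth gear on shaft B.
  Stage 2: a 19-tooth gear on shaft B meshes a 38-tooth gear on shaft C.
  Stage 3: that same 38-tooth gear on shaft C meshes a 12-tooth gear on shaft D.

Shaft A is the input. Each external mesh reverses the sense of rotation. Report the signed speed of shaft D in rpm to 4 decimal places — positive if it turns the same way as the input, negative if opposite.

-13232.4444 rpm (opposite to input, |ω| = 13232.4444 rpm)

Stage 1 [96T→36T]: ω = 3134.0000×96/36 = 8357.3333 rpm, dir flips to −; running = −8357.3333
Stage 2 [19T→38T]: ω = 8357.3333×19/38 = 4178.6667 rpm, dir flips to +; running = +4178.6667
Stage 3 [38T→12T]: ω = 4178.6667×38/12 = 13232.4444 rpm, dir flips to −; running = −13232.4444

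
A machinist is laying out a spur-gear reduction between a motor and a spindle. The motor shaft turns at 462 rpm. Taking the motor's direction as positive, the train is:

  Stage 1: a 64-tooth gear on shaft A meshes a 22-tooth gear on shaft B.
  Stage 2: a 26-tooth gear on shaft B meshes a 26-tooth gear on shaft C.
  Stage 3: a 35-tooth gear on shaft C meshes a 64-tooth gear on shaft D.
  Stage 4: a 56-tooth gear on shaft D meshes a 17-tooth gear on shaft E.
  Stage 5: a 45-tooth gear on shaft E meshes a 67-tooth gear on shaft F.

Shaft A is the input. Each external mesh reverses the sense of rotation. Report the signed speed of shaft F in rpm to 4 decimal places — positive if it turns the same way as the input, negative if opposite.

Stage 1 [64T→22T]: ω = 462.0000×64/22 = 1344.0000 rpm, dir flips to −; running = −1344.0000
Stage 2 [26T→26T]: ω = 1344.0000×26/26 = 1344.0000 rpm, dir flips to +; running = +1344.0000
Stage 3 [35T→64T]: ω = 1344.0000×35/64 = 735.0000 rpm, dir flips to −; running = −735.0000
Stage 4 [56T→17T]: ω = 735.0000×56/17 = 2421.1765 rpm, dir flips to +; running = +2421.1765
Stage 5 [45T→67T]: ω = 2421.1765×45/67 = 1626.1633 rpm, dir flips to −; running = −1626.1633

-1626.1633 rpm (opposite to input, |ω| = 1626.1633 rpm)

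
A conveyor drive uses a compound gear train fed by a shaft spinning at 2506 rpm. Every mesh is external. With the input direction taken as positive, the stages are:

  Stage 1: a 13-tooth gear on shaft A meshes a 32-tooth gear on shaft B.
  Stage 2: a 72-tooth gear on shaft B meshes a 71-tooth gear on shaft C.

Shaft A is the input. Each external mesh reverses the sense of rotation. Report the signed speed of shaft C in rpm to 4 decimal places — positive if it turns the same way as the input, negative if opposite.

+1032.4014 rpm (same as input, |ω| = 1032.4014 rpm)

Stage 1 [13T→32T]: ω = 2506.0000×13/32 = 1018.0625 rpm, dir flips to −; running = −1018.0625
Stage 2 [72T→71T]: ω = 1018.0625×72/71 = 1032.4014 rpm, dir flips to +; running = +1032.4014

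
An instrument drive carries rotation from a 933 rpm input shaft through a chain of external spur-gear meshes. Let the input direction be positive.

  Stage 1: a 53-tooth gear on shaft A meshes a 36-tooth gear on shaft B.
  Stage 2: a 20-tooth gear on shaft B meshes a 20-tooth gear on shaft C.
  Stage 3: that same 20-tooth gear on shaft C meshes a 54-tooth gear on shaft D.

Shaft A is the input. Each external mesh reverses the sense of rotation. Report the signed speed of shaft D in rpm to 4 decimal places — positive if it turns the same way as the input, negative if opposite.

-508.7346 rpm (opposite to input, |ω| = 508.7346 rpm)

Stage 1 [53T→36T]: ω = 933.0000×53/36 = 1373.5833 rpm, dir flips to −; running = −1373.5833
Stage 2 [20T→20T]: ω = 1373.5833×20/20 = 1373.5833 rpm, dir flips to +; running = +1373.5833
Stage 3 [20T→54T]: ω = 1373.5833×20/54 = 508.7346 rpm, dir flips to −; running = −508.7346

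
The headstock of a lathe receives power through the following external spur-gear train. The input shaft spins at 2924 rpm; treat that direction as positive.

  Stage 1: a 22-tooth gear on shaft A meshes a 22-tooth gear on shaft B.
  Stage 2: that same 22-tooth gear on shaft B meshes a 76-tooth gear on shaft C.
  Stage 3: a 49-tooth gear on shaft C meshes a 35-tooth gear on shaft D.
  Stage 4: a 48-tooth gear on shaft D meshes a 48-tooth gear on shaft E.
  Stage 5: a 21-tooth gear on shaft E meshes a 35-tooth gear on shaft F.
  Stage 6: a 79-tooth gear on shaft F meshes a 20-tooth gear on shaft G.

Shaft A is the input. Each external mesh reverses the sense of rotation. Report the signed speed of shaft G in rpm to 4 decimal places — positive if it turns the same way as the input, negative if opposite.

Stage 1 [22T→22T]: ω = 2924.0000×22/22 = 2924.0000 rpm, dir flips to −; running = −2924.0000
Stage 2 [22T→76T]: ω = 2924.0000×22/76 = 846.4211 rpm, dir flips to +; running = +846.4211
Stage 3 [49T→35T]: ω = 846.4211×49/35 = 1184.9895 rpm, dir flips to −; running = −1184.9895
Stage 4 [48T→48T]: ω = 1184.9895×48/48 = 1184.9895 rpm, dir flips to +; running = +1184.9895
Stage 5 [21T→35T]: ω = 1184.9895×21/35 = 710.9937 rpm, dir flips to −; running = −710.9937
Stage 6 [79T→20T]: ω = 710.9937×79/20 = 2808.4251 rpm, dir flips to +; running = +2808.4251

+2808.4251 rpm (same as input, |ω| = 2808.4251 rpm)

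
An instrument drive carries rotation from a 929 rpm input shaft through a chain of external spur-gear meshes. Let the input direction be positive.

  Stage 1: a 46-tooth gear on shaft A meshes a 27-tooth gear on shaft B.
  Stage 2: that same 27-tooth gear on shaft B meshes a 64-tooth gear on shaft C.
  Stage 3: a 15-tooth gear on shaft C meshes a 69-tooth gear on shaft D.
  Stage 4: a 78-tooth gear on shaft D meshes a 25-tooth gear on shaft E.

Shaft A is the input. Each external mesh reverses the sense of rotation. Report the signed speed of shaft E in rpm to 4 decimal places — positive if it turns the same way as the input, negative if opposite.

+452.8875 rpm (same as input, |ω| = 452.8875 rpm)

Stage 1 [46T→27T]: ω = 929.0000×46/27 = 1582.7407 rpm, dir flips to −; running = −1582.7407
Stage 2 [27T→64T]: ω = 1582.7407×27/64 = 667.7188 rpm, dir flips to +; running = +667.7188
Stage 3 [15T→69T]: ω = 667.7188×15/69 = 145.1562 rpm, dir flips to −; running = −145.1562
Stage 4 [78T→25T]: ω = 145.1562×78/25 = 452.8875 rpm, dir flips to +; running = +452.8875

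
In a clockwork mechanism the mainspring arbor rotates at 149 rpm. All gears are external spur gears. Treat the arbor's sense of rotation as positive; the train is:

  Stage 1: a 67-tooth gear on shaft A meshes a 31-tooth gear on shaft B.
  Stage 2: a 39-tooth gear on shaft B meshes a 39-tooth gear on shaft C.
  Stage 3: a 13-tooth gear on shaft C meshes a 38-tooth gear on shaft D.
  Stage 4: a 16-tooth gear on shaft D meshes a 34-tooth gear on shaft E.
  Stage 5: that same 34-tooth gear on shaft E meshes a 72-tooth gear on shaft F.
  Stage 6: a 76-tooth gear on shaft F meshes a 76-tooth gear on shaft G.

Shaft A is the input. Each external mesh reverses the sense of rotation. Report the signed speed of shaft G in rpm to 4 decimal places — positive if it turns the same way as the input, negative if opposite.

+24.4820 rpm (same as input, |ω| = 24.4820 rpm)

Stage 1 [67T→31T]: ω = 149.0000×67/31 = 322.0323 rpm, dir flips to −; running = −322.0323
Stage 2 [39T→39T]: ω = 322.0323×39/39 = 322.0323 rpm, dir flips to +; running = +322.0323
Stage 3 [13T→38T]: ω = 322.0323×13/38 = 110.1689 rpm, dir flips to −; running = −110.1689
Stage 4 [16T→34T]: ω = 110.1689×16/34 = 51.8442 rpm, dir flips to +; running = +51.8442
Stage 5 [34T→72T]: ω = 51.8442×34/72 = 24.4820 rpm, dir flips to −; running = −24.4820
Stage 6 [76T→76T]: ω = 24.4820×76/76 = 24.4820 rpm, dir flips to +; running = +24.4820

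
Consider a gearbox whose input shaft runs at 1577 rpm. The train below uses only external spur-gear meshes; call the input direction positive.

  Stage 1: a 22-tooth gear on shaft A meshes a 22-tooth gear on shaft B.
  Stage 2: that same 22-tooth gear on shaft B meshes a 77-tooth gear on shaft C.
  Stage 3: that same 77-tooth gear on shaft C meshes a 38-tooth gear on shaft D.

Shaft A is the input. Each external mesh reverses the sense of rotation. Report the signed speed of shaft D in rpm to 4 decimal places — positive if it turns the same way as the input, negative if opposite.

Stage 1 [22T→22T]: ω = 1577.0000×22/22 = 1577.0000 rpm, dir flips to −; running = −1577.0000
Stage 2 [22T→77T]: ω = 1577.0000×22/77 = 450.5714 rpm, dir flips to +; running = +450.5714
Stage 3 [77T→38T]: ω = 450.5714×77/38 = 913.0000 rpm, dir flips to −; running = −913.0000

-913.0000 rpm (opposite to input, |ω| = 913.0000 rpm)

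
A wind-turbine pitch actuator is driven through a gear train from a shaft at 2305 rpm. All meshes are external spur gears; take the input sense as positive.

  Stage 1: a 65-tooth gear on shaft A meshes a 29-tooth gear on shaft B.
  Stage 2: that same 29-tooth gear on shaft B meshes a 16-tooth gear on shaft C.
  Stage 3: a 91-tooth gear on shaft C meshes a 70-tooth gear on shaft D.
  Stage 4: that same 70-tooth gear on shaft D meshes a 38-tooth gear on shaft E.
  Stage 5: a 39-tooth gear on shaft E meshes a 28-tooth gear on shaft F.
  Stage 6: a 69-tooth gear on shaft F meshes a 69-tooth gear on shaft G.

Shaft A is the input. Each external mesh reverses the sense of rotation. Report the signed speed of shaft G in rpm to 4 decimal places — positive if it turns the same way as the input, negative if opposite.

+31234.0769 rpm (same as input, |ω| = 31234.0769 rpm)

Stage 1 [65T→29T]: ω = 2305.0000×65/29 = 5166.3793 rpm, dir flips to −; running = −5166.3793
Stage 2 [29T→16T]: ω = 5166.3793×29/16 = 9364.0625 rpm, dir flips to +; running = +9364.0625
Stage 3 [91T→70T]: ω = 9364.0625×91/70 = 12173.2812 rpm, dir flips to −; running = −12173.2812
Stage 4 [70T→38T]: ω = 12173.2812×70/38 = 22424.4655 rpm, dir flips to +; running = +22424.4655
Stage 5 [39T→28T]: ω = 22424.4655×39/28 = 31234.0769 rpm, dir flips to −; running = −31234.0769
Stage 6 [69T→69T]: ω = 31234.0769×69/69 = 31234.0769 rpm, dir flips to +; running = +31234.0769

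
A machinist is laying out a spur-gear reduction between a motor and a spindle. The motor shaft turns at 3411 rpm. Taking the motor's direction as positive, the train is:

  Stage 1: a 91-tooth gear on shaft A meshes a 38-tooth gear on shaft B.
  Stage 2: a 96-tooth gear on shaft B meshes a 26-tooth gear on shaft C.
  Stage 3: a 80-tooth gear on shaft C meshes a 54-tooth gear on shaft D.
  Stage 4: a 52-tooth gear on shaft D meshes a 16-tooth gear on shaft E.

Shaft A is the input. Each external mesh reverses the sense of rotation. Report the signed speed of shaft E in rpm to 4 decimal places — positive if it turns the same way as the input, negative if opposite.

Stage 1 [91T→38T]: ω = 3411.0000×91/38 = 8168.4474 rpm, dir flips to −; running = −8168.4474
Stage 2 [96T→26T]: ω = 8168.4474×96/26 = 30160.4211 rpm, dir flips to +; running = +30160.4211
Stage 3 [80T→54T]: ω = 30160.4211×80/54 = 44682.1053 rpm, dir flips to −; running = −44682.1053
Stage 4 [52T→16T]: ω = 44682.1053×52/16 = 145216.8421 rpm, dir flips to +; running = +145216.8421

+145216.8421 rpm (same as input, |ω| = 145216.8421 rpm)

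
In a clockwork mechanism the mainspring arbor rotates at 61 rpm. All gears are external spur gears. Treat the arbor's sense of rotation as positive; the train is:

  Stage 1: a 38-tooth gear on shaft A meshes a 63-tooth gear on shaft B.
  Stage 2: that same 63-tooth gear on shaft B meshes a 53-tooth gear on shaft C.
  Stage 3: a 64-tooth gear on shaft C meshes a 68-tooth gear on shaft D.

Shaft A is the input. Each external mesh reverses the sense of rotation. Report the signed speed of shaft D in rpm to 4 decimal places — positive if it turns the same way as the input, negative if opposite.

Stage 1 [38T→63T]: ω = 61.0000×38/63 = 36.7937 rpm, dir flips to −; running = −36.7937
Stage 2 [63T→53T]: ω = 36.7937×63/53 = 43.7358 rpm, dir flips to +; running = +43.7358
Stage 3 [64T→68T]: ω = 43.7358×64/68 = 41.1632 rpm, dir flips to −; running = −41.1632

-41.1632 rpm (opposite to input, |ω| = 41.1632 rpm)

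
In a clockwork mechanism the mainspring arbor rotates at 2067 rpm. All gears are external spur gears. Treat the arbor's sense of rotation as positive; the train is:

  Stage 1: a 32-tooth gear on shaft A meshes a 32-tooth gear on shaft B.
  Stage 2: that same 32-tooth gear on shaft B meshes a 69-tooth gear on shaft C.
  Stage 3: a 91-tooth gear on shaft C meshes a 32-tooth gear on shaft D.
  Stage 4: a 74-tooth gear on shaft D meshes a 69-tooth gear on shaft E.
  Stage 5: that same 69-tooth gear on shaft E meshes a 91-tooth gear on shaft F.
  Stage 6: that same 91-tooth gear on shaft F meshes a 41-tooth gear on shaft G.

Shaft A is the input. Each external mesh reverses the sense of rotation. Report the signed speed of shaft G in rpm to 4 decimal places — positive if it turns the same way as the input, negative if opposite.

+4920.1760 rpm (same as input, |ω| = 4920.1760 rpm)

Stage 1 [32T→32T]: ω = 2067.0000×32/32 = 2067.0000 rpm, dir flips to −; running = −2067.0000
Stage 2 [32T→69T]: ω = 2067.0000×32/69 = 958.6087 rpm, dir flips to +; running = +958.6087
Stage 3 [91T→32T]: ω = 958.6087×91/32 = 2726.0435 rpm, dir flips to −; running = −2726.0435
Stage 4 [74T→69T]: ω = 2726.0435×74/69 = 2923.5829 rpm, dir flips to +; running = +2923.5829
Stage 5 [69T→91T]: ω = 2923.5829×69/91 = 2216.7826 rpm, dir flips to −; running = −2216.7826
Stage 6 [91T→41T]: ω = 2216.7826×91/41 = 4920.1760 rpm, dir flips to +; running = +4920.1760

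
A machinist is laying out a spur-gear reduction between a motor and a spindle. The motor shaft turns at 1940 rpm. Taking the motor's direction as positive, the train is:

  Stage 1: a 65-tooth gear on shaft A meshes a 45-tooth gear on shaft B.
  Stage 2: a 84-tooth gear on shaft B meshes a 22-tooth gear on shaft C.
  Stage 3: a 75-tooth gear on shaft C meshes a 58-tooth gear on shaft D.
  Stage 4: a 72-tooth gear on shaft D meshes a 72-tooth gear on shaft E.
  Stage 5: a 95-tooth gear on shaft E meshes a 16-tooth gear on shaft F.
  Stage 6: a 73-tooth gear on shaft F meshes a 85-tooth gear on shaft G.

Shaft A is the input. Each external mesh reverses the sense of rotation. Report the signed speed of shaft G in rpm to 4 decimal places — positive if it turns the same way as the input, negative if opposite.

+70550.4852 rpm (same as input, |ω| = 70550.4852 rpm)

Stage 1 [65T→45T]: ω = 1940.0000×65/45 = 2802.2222 rpm, dir flips to −; running = −2802.2222
Stage 2 [84T→22T]: ω = 2802.2222×84/22 = 10699.3939 rpm, dir flips to +; running = +10699.3939
Stage 3 [75T→58T]: ω = 10699.3939×75/58 = 13835.4232 rpm, dir flips to −; running = −13835.4232
Stage 4 [72T→72T]: ω = 13835.4232×72/72 = 13835.4232 rpm, dir flips to +; running = +13835.4232
Stage 5 [95T→16T]: ω = 13835.4232×95/16 = 82147.8252 rpm, dir flips to −; running = −82147.8252
Stage 6 [73T→85T]: ω = 82147.8252×73/85 = 70550.4852 rpm, dir flips to +; running = +70550.4852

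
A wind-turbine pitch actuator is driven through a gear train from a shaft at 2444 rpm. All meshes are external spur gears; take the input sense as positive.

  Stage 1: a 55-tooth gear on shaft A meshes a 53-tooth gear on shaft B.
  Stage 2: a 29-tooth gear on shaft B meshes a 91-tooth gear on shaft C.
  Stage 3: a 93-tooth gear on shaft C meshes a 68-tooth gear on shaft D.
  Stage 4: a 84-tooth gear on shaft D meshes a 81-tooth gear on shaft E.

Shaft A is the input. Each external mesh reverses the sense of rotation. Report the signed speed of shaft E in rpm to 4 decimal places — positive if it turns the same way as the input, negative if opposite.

+1146.3386 rpm (same as input, |ω| = 1146.3386 rpm)

Stage 1 [55T→53T]: ω = 2444.0000×55/53 = 2536.2264 rpm, dir flips to −; running = −2536.2264
Stage 2 [29T→91T]: ω = 2536.2264×29/91 = 808.2480 rpm, dir flips to +; running = +808.2480
Stage 3 [93T→68T]: ω = 808.2480×93/68 = 1105.3980 rpm, dir flips to −; running = −1105.3980
Stage 4 [84T→81T]: ω = 1105.3980×84/81 = 1146.3386 rpm, dir flips to +; running = +1146.3386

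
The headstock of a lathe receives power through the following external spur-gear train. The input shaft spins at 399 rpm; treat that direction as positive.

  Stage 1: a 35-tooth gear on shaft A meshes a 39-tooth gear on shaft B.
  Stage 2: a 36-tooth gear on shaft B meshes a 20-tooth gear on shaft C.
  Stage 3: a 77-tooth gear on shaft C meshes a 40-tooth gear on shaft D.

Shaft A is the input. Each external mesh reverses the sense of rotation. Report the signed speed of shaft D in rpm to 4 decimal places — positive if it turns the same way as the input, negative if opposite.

-1240.7365 rpm (opposite to input, |ω| = 1240.7365 rpm)

Stage 1 [35T→39T]: ω = 399.0000×35/39 = 358.0769 rpm, dir flips to −; running = −358.0769
Stage 2 [36T→20T]: ω = 358.0769×36/20 = 644.5385 rpm, dir flips to +; running = +644.5385
Stage 3 [77T→40T]: ω = 644.5385×77/40 = 1240.7365 rpm, dir flips to −; running = −1240.7365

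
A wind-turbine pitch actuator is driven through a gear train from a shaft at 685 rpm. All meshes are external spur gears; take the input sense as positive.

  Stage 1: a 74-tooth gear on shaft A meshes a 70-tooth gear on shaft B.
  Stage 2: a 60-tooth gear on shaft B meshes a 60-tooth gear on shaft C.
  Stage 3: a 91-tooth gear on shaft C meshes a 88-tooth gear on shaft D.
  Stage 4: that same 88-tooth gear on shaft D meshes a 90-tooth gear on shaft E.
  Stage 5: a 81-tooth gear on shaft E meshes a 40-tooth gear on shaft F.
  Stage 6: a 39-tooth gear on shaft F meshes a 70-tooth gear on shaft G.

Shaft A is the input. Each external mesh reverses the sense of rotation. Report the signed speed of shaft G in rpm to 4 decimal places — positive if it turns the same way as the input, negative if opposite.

+826.0660 rpm (same as input, |ω| = 826.0660 rpm)

Stage 1 [74T→70T]: ω = 685.0000×74/70 = 724.1429 rpm, dir flips to −; running = −724.1429
Stage 2 [60T→60T]: ω = 724.1429×60/60 = 724.1429 rpm, dir flips to +; running = +724.1429
Stage 3 [91T→88T]: ω = 724.1429×91/88 = 748.8295 rpm, dir flips to −; running = −748.8295
Stage 4 [88T→90T]: ω = 748.8295×88/90 = 732.1889 rpm, dir flips to +; running = +732.1889
Stage 5 [81T→40T]: ω = 732.1889×81/40 = 1482.6825 rpm, dir flips to −; running = −1482.6825
Stage 6 [39T→70T]: ω = 1482.6825×39/70 = 826.0660 rpm, dir flips to +; running = +826.0660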